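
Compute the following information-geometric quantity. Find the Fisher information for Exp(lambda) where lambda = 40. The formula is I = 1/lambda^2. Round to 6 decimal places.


Fisher information for exponential: I(lambda) = 1/lambda^2.
lambda = 40, lambda^2 = 1600.
I = 1/1600 = 0.000625

0.000625


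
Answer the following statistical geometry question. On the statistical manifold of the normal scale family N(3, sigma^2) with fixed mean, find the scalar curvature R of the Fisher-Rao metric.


This family has a single free parameter, so its statistical manifold
is 1-dimensional. The Riemann curvature tensor of any 1-dimensional
Riemannian manifold vanishes identically, so R = 0.

0


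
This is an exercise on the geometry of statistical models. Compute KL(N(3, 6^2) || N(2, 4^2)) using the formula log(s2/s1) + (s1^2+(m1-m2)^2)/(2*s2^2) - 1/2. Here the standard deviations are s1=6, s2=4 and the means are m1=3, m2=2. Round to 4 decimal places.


KL divergence between normal distributions:
KL = log(s2/s1) + (s1^2 + (m1-m2)^2)/(2*s2^2) - 1/2.
log(4/6) = -0.405465.
(6^2 + (3-2)^2)/(2*4^2) = (36 + 1)/32 = 1.15625.
KL = -0.405465 + 1.15625 - 0.5 = 0.2508

0.2508


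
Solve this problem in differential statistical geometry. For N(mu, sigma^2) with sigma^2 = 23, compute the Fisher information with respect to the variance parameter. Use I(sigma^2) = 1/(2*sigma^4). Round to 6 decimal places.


Fisher information for variance: I(sigma^2) = 1/(2*sigma^4).
sigma^2 = 23, so sigma^4 = 529.
I = 1/(2*529) = 1/1058 = 0.000945

0.000945


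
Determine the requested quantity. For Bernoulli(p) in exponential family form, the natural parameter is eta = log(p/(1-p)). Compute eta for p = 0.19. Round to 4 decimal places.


Natural parameter for Bernoulli: eta = log(p/(1-p)).
p = 0.19, 1-p = 0.81.
p/(1-p) = 0.234568.
eta = log(0.234568) = -1.4500

-1.4500


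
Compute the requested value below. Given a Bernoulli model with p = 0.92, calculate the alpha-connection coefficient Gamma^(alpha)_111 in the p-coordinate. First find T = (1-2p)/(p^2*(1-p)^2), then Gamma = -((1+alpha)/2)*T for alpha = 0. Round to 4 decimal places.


Skewness (Amari-Chentsov) tensor: T = (1-2p)/(p^2*(1-p)^2).
p = 0.92, 1-2p = -0.84, p^2 = 0.8464, (1-p)^2 = 0.0064.
T = -0.84/(0.8464 * 0.0064) = -155.068526.
In the p-coordinate, Gamma^(alpha) = Gamma^(0) - (alpha/2)*T with Gamma^(0) = (1/2)*g'(p) = -T/2,
so Gamma^(alpha) = -((1+alpha)/2)*T.
alpha = 0, -(1+alpha)/2 = -0.5.
Gamma = -0.5 * -155.068526 = 77.5343

77.5343


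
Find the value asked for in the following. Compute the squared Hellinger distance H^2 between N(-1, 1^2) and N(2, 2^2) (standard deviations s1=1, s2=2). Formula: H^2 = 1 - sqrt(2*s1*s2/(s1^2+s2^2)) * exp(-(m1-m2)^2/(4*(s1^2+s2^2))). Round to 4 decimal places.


Squared Hellinger distance for Gaussians:
H^2 = 1 - sqrt(2*s1*s2/(s1^2+s2^2)) * exp(-(m1-m2)^2/(4*(s1^2+s2^2))).
s1^2 = 1, s2^2 = 4, s1^2+s2^2 = 5.
sqrt(2*1*2/(5)) = 0.894427.
(m1-m2)^2 = (-3)^2 = 9.
exp(-9/(4*5)) = exp(-0.45) = 0.637628.
H^2 = 1 - 0.894427*0.637628 = 0.4297

0.4297


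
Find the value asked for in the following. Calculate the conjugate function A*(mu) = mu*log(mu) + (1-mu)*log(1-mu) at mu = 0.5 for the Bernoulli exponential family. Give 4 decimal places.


Legendre transform for Bernoulli:
A*(mu) = mu*log(mu) + (1-mu)*log(1-mu).
mu = 0.5, 1-mu = 0.5.
mu*log(mu) = 0.5*log(0.5) = -0.346574.
(1-mu)*log(1-mu) = 0.5*log(0.5) = -0.346574.
A* = -0.346574 + -0.346574 = -0.6931

-0.6931


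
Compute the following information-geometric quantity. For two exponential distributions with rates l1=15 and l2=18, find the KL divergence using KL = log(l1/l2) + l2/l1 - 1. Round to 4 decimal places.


KL divergence for exponential family:
KL = log(l1/l2) + l2/l1 - 1.
log(15/18) = -0.182322.
18/15 = 1.2.
KL = -0.182322 + 1.2 - 1 = 0.0177

0.0177


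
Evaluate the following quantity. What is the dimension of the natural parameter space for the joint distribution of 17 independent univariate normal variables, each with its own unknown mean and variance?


Exponential family dimension calculation:
Each univariate normal has two natural parameters (mu/sigma^2 and -1/(2 sigma^2)).
With 17 independent components, dim = 2 * 17 = 34.

34


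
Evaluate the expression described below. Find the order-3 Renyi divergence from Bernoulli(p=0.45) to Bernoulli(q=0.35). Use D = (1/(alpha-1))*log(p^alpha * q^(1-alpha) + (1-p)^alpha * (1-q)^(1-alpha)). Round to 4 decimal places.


Renyi divergence of order alpha between Bernoulli distributions:
D = (1/(alpha-1))*log(p^alpha * q^(1-alpha) + (1-p)^alpha * (1-q)^(1-alpha)).
alpha = 3, p = 0.45, q = 0.35.
p^alpha * q^(1-alpha) = 0.45^3 * 0.35^-2 = 0.743878.
(1-p)^alpha * (1-q)^(1-alpha) = 0.55^3 * 0.65^-2 = 0.393787.
sum = 0.743878 + 0.393787 = 1.137665.
D = (1/2)*log(1.137665) = 0.0645

0.0645


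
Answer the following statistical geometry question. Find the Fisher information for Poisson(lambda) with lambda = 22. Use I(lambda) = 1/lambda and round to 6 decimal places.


Fisher information for Poisson: I(lambda) = 1/lambda.
lambda = 22.
I(lambda) = 1/22 = 0.045455

0.045455


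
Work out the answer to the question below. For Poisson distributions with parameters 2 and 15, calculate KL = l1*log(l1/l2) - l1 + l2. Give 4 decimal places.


KL divergence for Poisson:
KL = l1*log(l1/l2) - l1 + l2.
l1 = 2, l2 = 15.
log(2/15) = -2.014903.
l1*log(l1/l2) = 2 * -2.014903 = -4.029806.
KL = -4.029806 - 2 + 15 = 8.9702

8.9702


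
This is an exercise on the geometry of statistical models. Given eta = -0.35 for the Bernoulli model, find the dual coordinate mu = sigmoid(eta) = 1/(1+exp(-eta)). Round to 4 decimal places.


Dual coordinate (expectation parameter) for Bernoulli:
mu = 1/(1+exp(-eta)).
eta = -0.35.
exp(-eta) = exp(0.35) = 1.419068.
mu = 1/(1+1.419068) = 0.4134

0.4134


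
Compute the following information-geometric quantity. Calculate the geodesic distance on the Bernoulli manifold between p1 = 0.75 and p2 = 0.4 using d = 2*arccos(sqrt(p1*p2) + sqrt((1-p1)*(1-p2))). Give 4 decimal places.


Geodesic distance on Bernoulli manifold:
d(p1,p2) = 2*arccos(sqrt(p1*p2) + sqrt((1-p1)*(1-p2))).
sqrt(p1*p2) = sqrt(0.75*0.4) = 0.547723.
sqrt((1-p1)*(1-p2)) = sqrt(0.25*0.6) = 0.387298.
arg = 0.547723 + 0.387298 = 0.935021.
d = 2*arccos(0.935021) = 0.7250

0.7250


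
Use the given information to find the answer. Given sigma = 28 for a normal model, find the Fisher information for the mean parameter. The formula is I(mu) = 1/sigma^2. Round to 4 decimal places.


The Fisher information for the mean of a normal distribution is I(mu) = 1/sigma^2.
sigma = 28, so sigma^2 = 784.
I(mu) = 1/784 = 0.0013

0.0013


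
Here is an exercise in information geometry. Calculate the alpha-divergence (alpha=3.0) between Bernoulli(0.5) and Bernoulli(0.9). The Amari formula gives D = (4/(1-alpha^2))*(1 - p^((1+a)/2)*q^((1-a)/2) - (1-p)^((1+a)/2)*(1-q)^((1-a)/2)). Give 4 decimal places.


Amari alpha-divergence:
D = (4/(1-alpha^2))*(1 - p^((1+a)/2)*q^((1-a)/2) - (1-p)^((1+a)/2)*(1-q)^((1-a)/2)).
alpha = 3.0, p = 0.5, q = 0.9.
e1 = (1+alpha)/2 = 2.0, e2 = (1-alpha)/2 = -1.0.
t1 = p^e1 * q^e2 = 0.5^2.0 * 0.9^-1.0 = 0.277778.
t2 = (1-p)^e1 * (1-q)^e2 = 0.5^2.0 * 0.1^-1.0 = 2.5.
4/(1-alpha^2) = -0.5.
D = -0.5*(1 - 0.277778 - 2.5) = 0.8889

0.8889


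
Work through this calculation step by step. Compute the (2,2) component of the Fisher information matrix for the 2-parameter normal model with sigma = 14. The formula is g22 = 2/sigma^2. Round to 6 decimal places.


For the 2-parameter normal family, the Fisher metric has:
  g11 = 1/sigma^2, g22 = 2/sigma^2.
sigma = 14, sigma^2 = 196.
g22 = 0.010204

0.010204


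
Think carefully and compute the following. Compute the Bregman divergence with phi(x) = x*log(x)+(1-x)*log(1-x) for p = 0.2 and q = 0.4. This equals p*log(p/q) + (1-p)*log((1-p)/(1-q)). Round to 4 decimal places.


Bregman divergence with negative entropy generator:
D = p*log(p/q) + (1-p)*log((1-p)/(1-q)).
p = 0.2, q = 0.4.
p*log(p/q) = 0.2*log(0.2/0.4) = -0.138629.
(1-p)*log((1-p)/(1-q)) = 0.8*log(0.8/0.6) = 0.230146.
D = -0.138629 + 0.230146 = 0.0915

0.0915


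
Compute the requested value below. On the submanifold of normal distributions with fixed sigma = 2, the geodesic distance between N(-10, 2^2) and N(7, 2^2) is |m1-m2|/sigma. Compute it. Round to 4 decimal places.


On the fixed-variance normal subfamily, geodesic distance = |m1-m2|/sigma.
|-10 - 7| = 17.
sigma = 2.
d = 17/2 = 8.5000

8.5000


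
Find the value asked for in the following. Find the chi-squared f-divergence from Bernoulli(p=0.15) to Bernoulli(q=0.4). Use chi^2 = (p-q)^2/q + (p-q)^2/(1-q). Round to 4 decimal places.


Chi-squared divergence between Bernoulli distributions:
chi^2 = (p-q)^2/q + (p-q)^2/(1-q).
p = 0.15, q = 0.4, p-q = -0.25.
(p-q)^2 = 0.0625.
term1 = 0.0625/0.4 = 0.15625.
term2 = 0.0625/0.6 = 0.104167.
chi^2 = 0.15625 + 0.104167 = 0.2604

0.2604


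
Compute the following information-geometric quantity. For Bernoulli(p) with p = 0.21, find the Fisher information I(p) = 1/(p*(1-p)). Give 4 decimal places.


For Bernoulli(p), Fisher information is I(p) = 1/(p*(1-p)).
p = 0.21, 1-p = 0.79.
p*(1-p) = 0.1659.
I(p) = 1/0.1659 = 6.0277

6.0277


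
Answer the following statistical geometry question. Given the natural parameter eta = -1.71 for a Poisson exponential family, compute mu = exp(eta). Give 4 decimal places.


Expectation parameter for Poisson exponential family:
mu = exp(eta).
eta = -1.71.
mu = exp(-1.71) = 0.1809

0.1809


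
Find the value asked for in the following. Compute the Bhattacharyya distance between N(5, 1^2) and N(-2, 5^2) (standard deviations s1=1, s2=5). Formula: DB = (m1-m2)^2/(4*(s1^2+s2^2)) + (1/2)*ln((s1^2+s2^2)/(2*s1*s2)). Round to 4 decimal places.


Bhattacharyya distance between two Gaussians:
DB = (m1-m2)^2/(4*(s1^2+s2^2)) + (1/2)*ln((s1^2+s2^2)/(2*s1*s2)).
(m1-m2)^2 = (7)^2 = 49.
s1^2+s2^2 = 1 + 25 = 26.
term1 = 49/104 = 0.471154.
term2 = 0.5*ln(26/10.0) = 0.477756.
DB = 0.471154 + 0.477756 = 0.9489

0.9489


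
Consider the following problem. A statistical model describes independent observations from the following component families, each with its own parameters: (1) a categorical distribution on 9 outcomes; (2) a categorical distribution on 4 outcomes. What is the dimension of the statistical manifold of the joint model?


The dimension of a statistical manifold equals the number of free
(independent) real parameters of the model. For a product of independent
blocks the parameter counts add.
- categorical on 9 outcomes (probabilities sum to 1): 9-1 = 8.
- categorical on 4 outcomes (probabilities sum to 1): 4-1 = 3.
Total = 8 + 3 = 11.
Dimension = 11

11


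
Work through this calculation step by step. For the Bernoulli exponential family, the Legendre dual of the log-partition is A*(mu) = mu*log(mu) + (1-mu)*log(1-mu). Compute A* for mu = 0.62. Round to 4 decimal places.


Legendre transform for Bernoulli:
A*(mu) = mu*log(mu) + (1-mu)*log(1-mu).
mu = 0.62, 1-mu = 0.38.
mu*log(mu) = 0.62*log(0.62) = -0.296382.
(1-mu)*log(1-mu) = 0.38*log(0.38) = -0.367682.
A* = -0.296382 + -0.367682 = -0.6641

-0.6641


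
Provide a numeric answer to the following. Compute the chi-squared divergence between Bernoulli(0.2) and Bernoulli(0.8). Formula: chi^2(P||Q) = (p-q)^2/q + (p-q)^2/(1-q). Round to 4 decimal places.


Chi-squared divergence between Bernoulli distributions:
chi^2 = (p-q)^2/q + (p-q)^2/(1-q).
p = 0.2, q = 0.8, p-q = -0.6.
(p-q)^2 = 0.36.
term1 = 0.36/0.8 = 0.45.
term2 = 0.36/0.2 = 1.8.
chi^2 = 0.45 + 1.8 = 2.2500

2.2500


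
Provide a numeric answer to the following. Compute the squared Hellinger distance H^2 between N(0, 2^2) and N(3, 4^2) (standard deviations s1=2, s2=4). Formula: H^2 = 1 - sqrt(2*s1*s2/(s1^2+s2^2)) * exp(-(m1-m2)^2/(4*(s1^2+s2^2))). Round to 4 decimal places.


Squared Hellinger distance for Gaussians:
H^2 = 1 - sqrt(2*s1*s2/(s1^2+s2^2)) * exp(-(m1-m2)^2/(4*(s1^2+s2^2))).
s1^2 = 4, s2^2 = 16, s1^2+s2^2 = 20.
sqrt(2*2*4/(20)) = 0.894427.
(m1-m2)^2 = (-3)^2 = 9.
exp(-9/(4*20)) = exp(-0.1125) = 0.893597.
H^2 = 1 - 0.894427*0.893597 = 0.2007

0.2007


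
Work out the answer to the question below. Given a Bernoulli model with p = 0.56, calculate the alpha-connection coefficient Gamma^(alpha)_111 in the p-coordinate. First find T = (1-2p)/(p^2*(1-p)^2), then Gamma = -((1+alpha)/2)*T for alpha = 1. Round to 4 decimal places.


Skewness (Amari-Chentsov) tensor: T = (1-2p)/(p^2*(1-p)^2).
p = 0.56, 1-2p = -0.12, p^2 = 0.3136, (1-p)^2 = 0.1936.
T = -0.12/(0.3136 * 0.1936) = -1.976514.
In the p-coordinate, Gamma^(alpha) = Gamma^(0) - (alpha/2)*T with Gamma^(0) = (1/2)*g'(p) = -T/2,
so Gamma^(alpha) = -((1+alpha)/2)*T.
alpha = 1, -(1+alpha)/2 = -1.0.
Gamma = -1.0 * -1.976514 = 1.9765

1.9765


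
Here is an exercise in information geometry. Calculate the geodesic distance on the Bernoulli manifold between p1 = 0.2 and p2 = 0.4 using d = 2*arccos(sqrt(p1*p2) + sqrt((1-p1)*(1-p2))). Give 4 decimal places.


Geodesic distance on Bernoulli manifold:
d(p1,p2) = 2*arccos(sqrt(p1*p2) + sqrt((1-p1)*(1-p2))).
sqrt(p1*p2) = sqrt(0.2*0.4) = 0.282843.
sqrt((1-p1)*(1-p2)) = sqrt(0.8*0.6) = 0.69282.
arg = 0.282843 + 0.69282 = 0.975663.
d = 2*arccos(0.975663) = 0.4421

0.4421


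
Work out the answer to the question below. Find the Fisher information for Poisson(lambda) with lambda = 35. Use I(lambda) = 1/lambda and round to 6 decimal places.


Fisher information for Poisson: I(lambda) = 1/lambda.
lambda = 35.
I(lambda) = 1/35 = 0.028571

0.028571


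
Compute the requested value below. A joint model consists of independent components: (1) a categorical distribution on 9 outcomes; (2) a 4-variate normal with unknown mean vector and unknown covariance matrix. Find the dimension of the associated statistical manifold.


The dimension of a statistical manifold equals the number of free
(independent) real parameters of the model. For a product of independent
blocks the parameter counts add.
- categorical on 9 outcomes (probabilities sum to 1): 9-1 = 8.
- 4-variate normal: 4 (mean) + 4*5/2 = 10 (symmetric covariance) = 14.
Total = 8 + 14 = 22.
Dimension = 22

22


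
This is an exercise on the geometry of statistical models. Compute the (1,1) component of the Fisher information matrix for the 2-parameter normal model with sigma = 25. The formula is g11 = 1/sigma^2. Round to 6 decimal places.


For the 2-parameter normal family, the Fisher metric has:
  g11 = 1/sigma^2, g22 = 2/sigma^2.
sigma = 25, sigma^2 = 625.
g11 = 0.001600

0.001600


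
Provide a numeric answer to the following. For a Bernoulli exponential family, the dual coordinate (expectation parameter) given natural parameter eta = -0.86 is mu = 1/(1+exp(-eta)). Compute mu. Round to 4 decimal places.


Dual coordinate (expectation parameter) for Bernoulli:
mu = 1/(1+exp(-eta)).
eta = -0.86.
exp(-eta) = exp(0.86) = 2.363161.
mu = 1/(1+2.363161) = 0.2973

0.2973


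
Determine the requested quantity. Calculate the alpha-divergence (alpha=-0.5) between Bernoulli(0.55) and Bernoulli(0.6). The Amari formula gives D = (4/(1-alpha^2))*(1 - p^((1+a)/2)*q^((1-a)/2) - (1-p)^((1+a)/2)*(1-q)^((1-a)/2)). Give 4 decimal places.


Amari alpha-divergence:
D = (4/(1-alpha^2))*(1 - p^((1+a)/2)*q^((1-a)/2) - (1-p)^((1+a)/2)*(1-q)^((1-a)/2)).
alpha = -0.5, p = 0.55, q = 0.6.
e1 = (1+alpha)/2 = 0.25, e2 = (1-alpha)/2 = 0.75.
t1 = p^e1 * q^e2 = 0.55^0.25 * 0.6^0.75 = 0.587089.
t2 = (1-p)^e1 * (1-q)^e2 = 0.45^0.25 * 0.4^0.75 = 0.411953.
4/(1-alpha^2) = 5.333333.
D = 5.333333*(1 - 0.587089 - 0.411953) = 0.0051

0.0051


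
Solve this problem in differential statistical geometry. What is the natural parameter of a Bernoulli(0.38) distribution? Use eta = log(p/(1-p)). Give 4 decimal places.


Natural parameter for Bernoulli: eta = log(p/(1-p)).
p = 0.38, 1-p = 0.62.
p/(1-p) = 0.612903.
eta = log(0.612903) = -0.4895

-0.4895


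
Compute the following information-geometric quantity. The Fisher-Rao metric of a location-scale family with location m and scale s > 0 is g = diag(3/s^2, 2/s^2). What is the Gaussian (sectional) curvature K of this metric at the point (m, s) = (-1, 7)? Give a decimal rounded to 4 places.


The metric has the form g = (A dm^2 + B ds^2)/s^2 with A = 3, B = 2.
Substitute u = sqrt(A/B)*m: g = B*(du^2 + ds^2)/s^2, i.e. B times the
Poincare upper half-plane metric, which has constant Gaussian curvature -1.
Scaling a 2D metric by a constant c divides the Gaussian curvature by c,
so K = -1/B = -1/(2) = -0.5000 everywhere (the point (m, s) = (-1, 7) is irrelevant:
the curvature is constant).
The requested Gaussian curvature is K = -0.5000.

-0.5000


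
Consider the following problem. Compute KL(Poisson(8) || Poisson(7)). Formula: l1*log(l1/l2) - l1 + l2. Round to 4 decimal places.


KL divergence for Poisson:
KL = l1*log(l1/l2) - l1 + l2.
l1 = 8, l2 = 7.
log(8/7) = 0.133531.
l1*log(l1/l2) = 8 * 0.133531 = 1.068251.
KL = 1.068251 - 8 + 7 = 0.0683

0.0683


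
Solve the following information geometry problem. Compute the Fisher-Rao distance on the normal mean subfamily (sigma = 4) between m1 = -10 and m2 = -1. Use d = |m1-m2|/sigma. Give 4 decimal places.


On the fixed-variance normal subfamily, geodesic distance = |m1-m2|/sigma.
|-10 - -1| = 9.
sigma = 4.
d = 9/4 = 2.2500

2.2500


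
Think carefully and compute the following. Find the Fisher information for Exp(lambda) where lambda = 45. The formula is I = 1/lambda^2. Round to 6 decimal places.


Fisher information for exponential: I(lambda) = 1/lambda^2.
lambda = 45, lambda^2 = 2025.
I = 1/2025 = 0.000494

0.000494


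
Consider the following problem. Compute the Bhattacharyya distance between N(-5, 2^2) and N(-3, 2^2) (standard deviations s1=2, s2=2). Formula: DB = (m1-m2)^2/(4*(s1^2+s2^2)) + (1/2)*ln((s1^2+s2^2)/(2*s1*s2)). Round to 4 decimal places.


Bhattacharyya distance between two Gaussians:
DB = (m1-m2)^2/(4*(s1^2+s2^2)) + (1/2)*ln((s1^2+s2^2)/(2*s1*s2)).
(m1-m2)^2 = (-2)^2 = 4.
s1^2+s2^2 = 4 + 4 = 8.
term1 = 4/32 = 0.125.
term2 = 0.5*ln(8/8.0) = 0.0.
DB = 0.125 + 0.0 = 0.1250

0.1250


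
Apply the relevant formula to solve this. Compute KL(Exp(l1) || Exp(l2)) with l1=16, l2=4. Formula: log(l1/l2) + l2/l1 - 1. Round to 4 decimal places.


KL divergence for exponential family:
KL = log(l1/l2) + l2/l1 - 1.
log(16/4) = 1.386294.
4/16 = 0.25.
KL = 1.386294 + 0.25 - 1 = 0.6363

0.6363


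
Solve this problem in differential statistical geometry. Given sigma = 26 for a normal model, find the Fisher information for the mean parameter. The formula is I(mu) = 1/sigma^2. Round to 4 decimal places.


The Fisher information for the mean of a normal distribution is I(mu) = 1/sigma^2.
sigma = 26, so sigma^2 = 676.
I(mu) = 1/676 = 0.0015

0.0015


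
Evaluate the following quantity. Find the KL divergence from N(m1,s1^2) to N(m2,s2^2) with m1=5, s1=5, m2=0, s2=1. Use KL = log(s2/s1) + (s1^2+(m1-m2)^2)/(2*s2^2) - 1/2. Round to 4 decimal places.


KL divergence between normal distributions:
KL = log(s2/s1) + (s1^2 + (m1-m2)^2)/(2*s2^2) - 1/2.
log(1/5) = -1.609438.
(5^2 + (5-0)^2)/(2*1^2) = (25 + 25)/2 = 25.0.
KL = -1.609438 + 25.0 - 0.5 = 22.8906

22.8906


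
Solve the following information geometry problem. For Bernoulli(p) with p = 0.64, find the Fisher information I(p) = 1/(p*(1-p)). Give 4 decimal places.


For Bernoulli(p), Fisher information is I(p) = 1/(p*(1-p)).
p = 0.64, 1-p = 0.36.
p*(1-p) = 0.2304.
I(p) = 1/0.2304 = 4.3403

4.3403


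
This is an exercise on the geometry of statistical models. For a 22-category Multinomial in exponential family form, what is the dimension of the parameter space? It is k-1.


Exponential family dimension calculation:
For Multinomial with k=22 categories, dim = k-1 = 21.

21


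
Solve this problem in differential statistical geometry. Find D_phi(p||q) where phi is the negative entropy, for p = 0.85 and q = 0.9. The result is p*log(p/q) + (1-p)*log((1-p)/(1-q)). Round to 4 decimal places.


Bregman divergence with negative entropy generator:
D = p*log(p/q) + (1-p)*log((1-p)/(1-q)).
p = 0.85, q = 0.9.
p*log(p/q) = 0.85*log(0.85/0.9) = -0.048585.
(1-p)*log((1-p)/(1-q)) = 0.15*log(0.15/0.1) = 0.06082.
D = -0.048585 + 0.06082 = 0.0122

0.0122


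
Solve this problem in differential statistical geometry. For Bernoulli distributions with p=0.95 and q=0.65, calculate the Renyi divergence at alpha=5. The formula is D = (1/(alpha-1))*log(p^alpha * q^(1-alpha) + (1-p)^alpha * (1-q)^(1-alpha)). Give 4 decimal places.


Renyi divergence of order alpha between Bernoulli distributions:
D = (1/(alpha-1))*log(p^alpha * q^(1-alpha) + (1-p)^alpha * (1-q)^(1-alpha)).
alpha = 5, p = 0.95, q = 0.65.
p^alpha * q^(1-alpha) = 0.95^5 * 0.65^-4 = 4.334755.
(1-p)^alpha * (1-q)^(1-alpha) = 0.05^5 * 0.35^-4 = 2.1e-05.
sum = 4.334755 + 2.1e-05 = 4.334776.
D = (1/4)*log(4.334776) = 0.3667

0.3667


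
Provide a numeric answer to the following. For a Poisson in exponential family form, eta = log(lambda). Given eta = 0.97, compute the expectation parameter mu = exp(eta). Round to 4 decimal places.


Expectation parameter for Poisson exponential family:
mu = exp(eta).
eta = 0.97.
mu = exp(0.97) = 2.6379

2.6379


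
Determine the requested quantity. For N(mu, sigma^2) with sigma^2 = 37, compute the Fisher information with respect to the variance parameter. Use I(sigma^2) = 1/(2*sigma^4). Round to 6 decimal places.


Fisher information for variance: I(sigma^2) = 1/(2*sigma^4).
sigma^2 = 37, so sigma^4 = 1369.
I = 1/(2*1369) = 1/2738 = 0.000365

0.000365


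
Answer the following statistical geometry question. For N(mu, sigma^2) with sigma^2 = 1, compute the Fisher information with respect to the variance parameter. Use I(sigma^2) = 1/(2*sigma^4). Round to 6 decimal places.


Fisher information for variance: I(sigma^2) = 1/(2*sigma^4).
sigma^2 = 1, so sigma^4 = 1.
I = 1/(2*1) = 1/2 = 0.500000

0.500000


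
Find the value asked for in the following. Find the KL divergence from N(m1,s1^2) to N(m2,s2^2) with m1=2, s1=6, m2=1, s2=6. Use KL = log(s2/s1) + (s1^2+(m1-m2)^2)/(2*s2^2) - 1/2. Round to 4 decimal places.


KL divergence between normal distributions:
KL = log(s2/s1) + (s1^2 + (m1-m2)^2)/(2*s2^2) - 1/2.
log(6/6) = 0.0.
(6^2 + (2-1)^2)/(2*6^2) = (36 + 1)/72 = 0.513889.
KL = 0.0 + 0.513889 - 0.5 = 0.0139

0.0139


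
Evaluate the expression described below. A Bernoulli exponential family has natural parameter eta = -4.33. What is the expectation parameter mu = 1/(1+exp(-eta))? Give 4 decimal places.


Dual coordinate (expectation parameter) for Bernoulli:
mu = 1/(1+exp(-eta)).
eta = -4.33.
exp(-eta) = exp(4.33) = 75.944287.
mu = 1/(1+75.944287) = 0.0130

0.0130


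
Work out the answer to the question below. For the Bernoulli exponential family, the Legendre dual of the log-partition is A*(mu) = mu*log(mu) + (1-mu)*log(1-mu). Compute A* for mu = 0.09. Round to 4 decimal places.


Legendre transform for Bernoulli:
A*(mu) = mu*log(mu) + (1-mu)*log(1-mu).
mu = 0.09, 1-mu = 0.91.
mu*log(mu) = 0.09*log(0.09) = -0.216715.
(1-mu)*log(1-mu) = 0.91*log(0.91) = -0.085823.
A* = -0.216715 + -0.085823 = -0.3025

-0.3025


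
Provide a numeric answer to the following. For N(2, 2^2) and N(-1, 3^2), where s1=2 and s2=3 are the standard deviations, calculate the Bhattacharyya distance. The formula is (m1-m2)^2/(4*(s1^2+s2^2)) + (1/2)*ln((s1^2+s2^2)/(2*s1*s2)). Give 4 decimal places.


Bhattacharyya distance between two Gaussians:
DB = (m1-m2)^2/(4*(s1^2+s2^2)) + (1/2)*ln((s1^2+s2^2)/(2*s1*s2)).
(m1-m2)^2 = (3)^2 = 9.
s1^2+s2^2 = 4 + 9 = 13.
term1 = 9/52 = 0.173077.
term2 = 0.5*ln(13/12.0) = 0.040021.
DB = 0.173077 + 0.040021 = 0.2131

0.2131


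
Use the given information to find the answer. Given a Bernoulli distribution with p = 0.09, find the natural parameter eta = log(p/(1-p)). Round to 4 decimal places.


Natural parameter for Bernoulli: eta = log(p/(1-p)).
p = 0.09, 1-p = 0.91.
p/(1-p) = 0.098901.
eta = log(0.098901) = -2.3136

-2.3136


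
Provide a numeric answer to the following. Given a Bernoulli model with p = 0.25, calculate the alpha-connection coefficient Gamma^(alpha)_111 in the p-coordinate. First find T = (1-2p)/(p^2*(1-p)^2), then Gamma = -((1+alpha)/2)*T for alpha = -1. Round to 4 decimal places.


Skewness (Amari-Chentsov) tensor: T = (1-2p)/(p^2*(1-p)^2).
p = 0.25, 1-2p = 0.5, p^2 = 0.0625, (1-p)^2 = 0.5625.
T = 0.5/(0.0625 * 0.5625) = 14.222222.
In the p-coordinate, Gamma^(alpha) = Gamma^(0) - (alpha/2)*T with Gamma^(0) = (1/2)*g'(p) = -T/2,
so Gamma^(alpha) = -((1+alpha)/2)*T.
alpha = -1, -(1+alpha)/2 = 0.0.
Gamma = 0.0 * 14.222222 = 0.0000

0.0000


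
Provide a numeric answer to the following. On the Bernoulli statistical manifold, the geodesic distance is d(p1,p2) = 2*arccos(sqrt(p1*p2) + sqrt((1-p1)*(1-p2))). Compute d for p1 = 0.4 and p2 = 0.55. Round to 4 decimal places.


Geodesic distance on Bernoulli manifold:
d(p1,p2) = 2*arccos(sqrt(p1*p2) + sqrt((1-p1)*(1-p2))).
sqrt(p1*p2) = sqrt(0.4*0.55) = 0.469042.
sqrt((1-p1)*(1-p2)) = sqrt(0.6*0.45) = 0.519615.
arg = 0.469042 + 0.519615 = 0.988657.
d = 2*arccos(0.988657) = 0.3015

0.3015


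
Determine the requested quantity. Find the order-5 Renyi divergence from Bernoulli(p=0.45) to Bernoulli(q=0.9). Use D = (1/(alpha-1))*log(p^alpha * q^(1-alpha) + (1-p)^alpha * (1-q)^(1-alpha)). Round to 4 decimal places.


Renyi divergence of order alpha between Bernoulli distributions:
D = (1/(alpha-1))*log(p^alpha * q^(1-alpha) + (1-p)^alpha * (1-q)^(1-alpha)).
alpha = 5, p = 0.45, q = 0.9.
p^alpha * q^(1-alpha) = 0.45^5 * 0.9^-4 = 0.028125.
(1-p)^alpha * (1-q)^(1-alpha) = 0.55^5 * 0.1^-4 = 503.284375.
sum = 0.028125 + 503.284375 = 503.3125.
D = (1/4)*log(503.3125) = 1.5553

1.5553


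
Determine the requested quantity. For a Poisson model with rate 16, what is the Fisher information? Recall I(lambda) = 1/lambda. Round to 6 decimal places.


Fisher information for Poisson: I(lambda) = 1/lambda.
lambda = 16.
I(lambda) = 1/16 = 0.062500

0.062500


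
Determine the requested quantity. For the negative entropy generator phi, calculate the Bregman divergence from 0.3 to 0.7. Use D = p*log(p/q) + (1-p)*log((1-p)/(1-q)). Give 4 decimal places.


Bregman divergence with negative entropy generator:
D = p*log(p/q) + (1-p)*log((1-p)/(1-q)).
p = 0.3, q = 0.7.
p*log(p/q) = 0.3*log(0.3/0.7) = -0.254189.
(1-p)*log((1-p)/(1-q)) = 0.7*log(0.7/0.3) = 0.593109.
D = -0.254189 + 0.593109 = 0.3389

0.3389


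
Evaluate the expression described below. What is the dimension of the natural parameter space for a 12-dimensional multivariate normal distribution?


Exponential family dimension calculation:
For 12-dim MVN: mean has 12 params, covariance has 12*13/2 = 78 unique entries.
Total dim = 12 + 78 = 90.

90


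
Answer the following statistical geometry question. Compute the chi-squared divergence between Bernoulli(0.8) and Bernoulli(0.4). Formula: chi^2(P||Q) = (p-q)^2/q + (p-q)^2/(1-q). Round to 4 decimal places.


Chi-squared divergence between Bernoulli distributions:
chi^2 = (p-q)^2/q + (p-q)^2/(1-q).
p = 0.8, q = 0.4, p-q = 0.4.
(p-q)^2 = 0.16.
term1 = 0.16/0.4 = 0.4.
term2 = 0.16/0.6 = 0.266667.
chi^2 = 0.4 + 0.266667 = 0.6667

0.6667


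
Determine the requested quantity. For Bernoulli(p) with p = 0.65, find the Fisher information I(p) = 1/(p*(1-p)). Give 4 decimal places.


For Bernoulli(p), Fisher information is I(p) = 1/(p*(1-p)).
p = 0.65, 1-p = 0.35.
p*(1-p) = 0.2275.
I(p) = 1/0.2275 = 4.3956

4.3956


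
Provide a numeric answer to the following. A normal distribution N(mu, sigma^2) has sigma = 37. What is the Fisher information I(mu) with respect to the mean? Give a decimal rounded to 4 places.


The Fisher information for the mean of a normal distribution is I(mu) = 1/sigma^2.
sigma = 37, so sigma^2 = 1369.
I(mu) = 1/1369 = 0.0007

0.0007


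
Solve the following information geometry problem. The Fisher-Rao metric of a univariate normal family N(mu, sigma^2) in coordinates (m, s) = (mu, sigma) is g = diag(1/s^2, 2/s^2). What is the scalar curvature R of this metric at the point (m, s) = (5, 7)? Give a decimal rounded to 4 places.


The metric has the form g = (A dm^2 + B ds^2)/s^2 with A = 1, B = 2.
Substitute u = sqrt(A/B)*m: g = B*(du^2 + ds^2)/s^2, i.e. B times the
Poincare upper half-plane metric, which has constant Gaussian curvature -1.
Scaling a 2D metric by a constant c divides the Gaussian curvature by c,
so K = -1/B = -1/(2) = -0.5000 everywhere (the point (m, s) = (5, 7) is irrelevant:
the curvature is constant).
Scalar curvature in dimension 2: R = 2K = -2/(2) = -1.0000.

-1.0000


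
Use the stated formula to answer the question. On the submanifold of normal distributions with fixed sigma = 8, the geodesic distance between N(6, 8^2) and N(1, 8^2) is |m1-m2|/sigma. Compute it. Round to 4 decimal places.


On the fixed-variance normal subfamily, geodesic distance = |m1-m2|/sigma.
|6 - 1| = 5.
sigma = 8.
d = 5/8 = 0.6250

0.6250


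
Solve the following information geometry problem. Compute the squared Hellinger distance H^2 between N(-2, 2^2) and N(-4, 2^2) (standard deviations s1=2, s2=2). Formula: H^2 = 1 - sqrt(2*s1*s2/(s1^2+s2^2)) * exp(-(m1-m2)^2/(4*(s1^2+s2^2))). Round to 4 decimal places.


Squared Hellinger distance for Gaussians:
H^2 = 1 - sqrt(2*s1*s2/(s1^2+s2^2)) * exp(-(m1-m2)^2/(4*(s1^2+s2^2))).
s1^2 = 4, s2^2 = 4, s1^2+s2^2 = 8.
sqrt(2*2*2/(8)) = 1.0.
(m1-m2)^2 = (2)^2 = 4.
exp(-4/(4*8)) = exp(-0.125) = 0.882497.
H^2 = 1 - 1.0*0.882497 = 0.1175

0.1175


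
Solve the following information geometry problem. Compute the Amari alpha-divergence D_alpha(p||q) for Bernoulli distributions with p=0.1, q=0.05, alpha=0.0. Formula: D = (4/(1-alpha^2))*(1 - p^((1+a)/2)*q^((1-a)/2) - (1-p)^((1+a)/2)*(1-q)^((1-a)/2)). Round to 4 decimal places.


Amari alpha-divergence:
D = (4/(1-alpha^2))*(1 - p^((1+a)/2)*q^((1-a)/2) - (1-p)^((1+a)/2)*(1-q)^((1-a)/2)).
alpha = 0.0, p = 0.1, q = 0.05.
e1 = (1+alpha)/2 = 0.5, e2 = (1-alpha)/2 = 0.5.
t1 = p^e1 * q^e2 = 0.1^0.5 * 0.05^0.5 = 0.070711.
t2 = (1-p)^e1 * (1-q)^e2 = 0.9^0.5 * 0.95^0.5 = 0.924662.
4/(1-alpha^2) = 4.0.
D = 4.0*(1 - 0.070711 - 0.924662) = 0.0185

0.0185


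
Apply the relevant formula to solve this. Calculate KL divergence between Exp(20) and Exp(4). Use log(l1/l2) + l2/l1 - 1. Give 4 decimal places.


KL divergence for exponential family:
KL = log(l1/l2) + l2/l1 - 1.
log(20/4) = 1.609438.
4/20 = 0.2.
KL = 1.609438 + 0.2 - 1 = 0.8094

0.8094


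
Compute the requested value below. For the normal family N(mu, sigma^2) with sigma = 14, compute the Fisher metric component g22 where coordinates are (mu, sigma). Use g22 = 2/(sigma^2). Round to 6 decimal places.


For the 2-parameter normal family, the Fisher metric has:
  g11 = 1/sigma^2, g22 = 2/sigma^2.
sigma = 14, sigma^2 = 196.
g22 = 0.010204

0.010204


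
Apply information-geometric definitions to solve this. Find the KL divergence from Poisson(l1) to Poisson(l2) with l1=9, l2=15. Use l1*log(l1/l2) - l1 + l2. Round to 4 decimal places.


KL divergence for Poisson:
KL = l1*log(l1/l2) - l1 + l2.
l1 = 9, l2 = 15.
log(9/15) = -0.510826.
l1*log(l1/l2) = 9 * -0.510826 = -4.597431.
KL = -4.597431 - 9 + 15 = 1.4026

1.4026


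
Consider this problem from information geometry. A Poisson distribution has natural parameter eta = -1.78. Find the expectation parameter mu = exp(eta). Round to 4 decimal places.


Expectation parameter for Poisson exponential family:
mu = exp(eta).
eta = -1.78.
mu = exp(-1.78) = 0.1686

0.1686


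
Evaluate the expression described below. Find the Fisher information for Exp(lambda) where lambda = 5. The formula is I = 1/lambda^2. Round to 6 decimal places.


Fisher information for exponential: I(lambda) = 1/lambda^2.
lambda = 5, lambda^2 = 25.
I = 1/25 = 0.040000

0.040000


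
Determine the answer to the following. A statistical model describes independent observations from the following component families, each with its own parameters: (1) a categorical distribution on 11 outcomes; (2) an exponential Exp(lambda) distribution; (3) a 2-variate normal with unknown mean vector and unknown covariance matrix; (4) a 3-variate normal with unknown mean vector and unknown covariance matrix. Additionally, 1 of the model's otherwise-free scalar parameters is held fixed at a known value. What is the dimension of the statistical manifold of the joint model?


The dimension of a statistical manifold equals the number of free
(independent) real parameters of the model. For a product of independent
blocks the parameter counts add.
- categorical on 11 outcomes (probabilities sum to 1): 11-1 = 10.
- exponential (lambda): 1.
- 2-variate normal: 2 (mean) + 2*3/2 = 3 (symmetric covariance) = 5.
- 3-variate normal: 3 (mean) + 3*4/2 = 6 (symmetric covariance) = 9.
Total = 10 + 1 + 5 + 9 = 25.
1 parameter(s) fixed at known values: 25 - 1 = 24.
Dimension = 24

24


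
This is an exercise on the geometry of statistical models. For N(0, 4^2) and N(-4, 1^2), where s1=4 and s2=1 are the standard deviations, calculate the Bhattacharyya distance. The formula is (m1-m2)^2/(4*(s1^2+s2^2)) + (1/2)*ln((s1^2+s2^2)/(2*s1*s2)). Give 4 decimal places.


Bhattacharyya distance between two Gaussians:
DB = (m1-m2)^2/(4*(s1^2+s2^2)) + (1/2)*ln((s1^2+s2^2)/(2*s1*s2)).
(m1-m2)^2 = (4)^2 = 16.
s1^2+s2^2 = 16 + 1 = 17.
term1 = 16/68 = 0.235294.
term2 = 0.5*ln(17/8.0) = 0.376886.
DB = 0.235294 + 0.376886 = 0.6122

0.6122


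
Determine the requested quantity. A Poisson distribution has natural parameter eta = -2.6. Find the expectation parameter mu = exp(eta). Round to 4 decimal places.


Expectation parameter for Poisson exponential family:
mu = exp(eta).
eta = -2.6.
mu = exp(-2.6) = 0.0743

0.0743


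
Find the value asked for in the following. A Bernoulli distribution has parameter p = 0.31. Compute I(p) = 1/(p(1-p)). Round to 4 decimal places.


For Bernoulli(p), Fisher information is I(p) = 1/(p*(1-p)).
p = 0.31, 1-p = 0.69.
p*(1-p) = 0.2139.
I(p) = 1/0.2139 = 4.6751

4.6751


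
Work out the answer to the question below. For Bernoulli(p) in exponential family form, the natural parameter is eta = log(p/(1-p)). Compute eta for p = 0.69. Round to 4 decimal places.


Natural parameter for Bernoulli: eta = log(p/(1-p)).
p = 0.69, 1-p = 0.31.
p/(1-p) = 2.225806.
eta = log(2.225806) = 0.8001

0.8001


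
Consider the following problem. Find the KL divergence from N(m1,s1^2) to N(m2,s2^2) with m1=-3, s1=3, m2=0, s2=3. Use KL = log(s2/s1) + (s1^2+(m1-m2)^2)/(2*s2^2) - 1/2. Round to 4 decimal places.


KL divergence between normal distributions:
KL = log(s2/s1) + (s1^2 + (m1-m2)^2)/(2*s2^2) - 1/2.
log(3/3) = 0.0.
(3^2 + (-3-0)^2)/(2*3^2) = (9 + 9)/18 = 1.0.
KL = 0.0 + 1.0 - 0.5 = 0.5000

0.5000


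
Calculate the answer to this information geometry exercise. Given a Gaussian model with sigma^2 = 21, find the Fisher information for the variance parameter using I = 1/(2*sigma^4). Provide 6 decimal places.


Fisher information for variance: I(sigma^2) = 1/(2*sigma^4).
sigma^2 = 21, so sigma^4 = 441.
I = 1/(2*441) = 1/882 = 0.001134

0.001134


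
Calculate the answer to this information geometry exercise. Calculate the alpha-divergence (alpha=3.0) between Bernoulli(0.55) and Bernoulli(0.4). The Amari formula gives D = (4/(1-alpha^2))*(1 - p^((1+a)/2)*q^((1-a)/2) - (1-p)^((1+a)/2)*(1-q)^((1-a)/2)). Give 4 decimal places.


Amari alpha-divergence:
D = (4/(1-alpha^2))*(1 - p^((1+a)/2)*q^((1-a)/2) - (1-p)^((1+a)/2)*(1-q)^((1-a)/2)).
alpha = 3.0, p = 0.55, q = 0.4.
e1 = (1+alpha)/2 = 2.0, e2 = (1-alpha)/2 = -1.0.
t1 = p^e1 * q^e2 = 0.55^2.0 * 0.4^-1.0 = 0.75625.
t2 = (1-p)^e1 * (1-q)^e2 = 0.45^2.0 * 0.6^-1.0 = 0.3375.
4/(1-alpha^2) = -0.5.
D = -0.5*(1 - 0.75625 - 0.3375) = 0.0469

0.0469


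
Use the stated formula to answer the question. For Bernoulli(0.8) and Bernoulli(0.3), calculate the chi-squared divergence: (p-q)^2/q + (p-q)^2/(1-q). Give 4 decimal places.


Chi-squared divergence between Bernoulli distributions:
chi^2 = (p-q)^2/q + (p-q)^2/(1-q).
p = 0.8, q = 0.3, p-q = 0.5.
(p-q)^2 = 0.25.
term1 = 0.25/0.3 = 0.833333.
term2 = 0.25/0.7 = 0.357143.
chi^2 = 0.833333 + 0.357143 = 1.1905

1.1905


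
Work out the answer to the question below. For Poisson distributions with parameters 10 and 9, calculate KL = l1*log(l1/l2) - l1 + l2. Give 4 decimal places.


KL divergence for Poisson:
KL = l1*log(l1/l2) - l1 + l2.
l1 = 10, l2 = 9.
log(10/9) = 0.105361.
l1*log(l1/l2) = 10 * 0.105361 = 1.053605.
KL = 1.053605 - 10 + 9 = 0.0536

0.0536


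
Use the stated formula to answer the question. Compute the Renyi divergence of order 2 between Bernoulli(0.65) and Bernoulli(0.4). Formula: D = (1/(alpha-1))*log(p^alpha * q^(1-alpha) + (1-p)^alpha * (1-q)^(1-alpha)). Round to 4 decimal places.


Renyi divergence of order alpha between Bernoulli distributions:
D = (1/(alpha-1))*log(p^alpha * q^(1-alpha) + (1-p)^alpha * (1-q)^(1-alpha)).
alpha = 2, p = 0.65, q = 0.4.
p^alpha * q^(1-alpha) = 0.65^2 * 0.4^-1 = 1.05625.
(1-p)^alpha * (1-q)^(1-alpha) = 0.35^2 * 0.6^-1 = 0.204167.
sum = 1.05625 + 0.204167 = 1.260417.
D = (1/1)*log(1.260417) = 0.2314

0.2314


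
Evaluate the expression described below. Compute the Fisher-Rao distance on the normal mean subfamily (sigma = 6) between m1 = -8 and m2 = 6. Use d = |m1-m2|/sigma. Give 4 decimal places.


On the fixed-variance normal subfamily, geodesic distance = |m1-m2|/sigma.
|-8 - 6| = 14.
sigma = 6.
d = 14/6 = 2.3333

2.3333


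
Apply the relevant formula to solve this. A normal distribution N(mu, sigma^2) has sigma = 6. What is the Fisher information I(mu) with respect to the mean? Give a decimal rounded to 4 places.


The Fisher information for the mean of a normal distribution is I(mu) = 1/sigma^2.
sigma = 6, so sigma^2 = 36.
I(mu) = 1/36 = 0.0278

0.0278


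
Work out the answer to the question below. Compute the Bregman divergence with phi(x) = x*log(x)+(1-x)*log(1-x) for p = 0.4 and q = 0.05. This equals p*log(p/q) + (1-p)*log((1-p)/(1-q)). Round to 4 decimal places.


Bregman divergence with negative entropy generator:
D = p*log(p/q) + (1-p)*log((1-p)/(1-q)).
p = 0.4, q = 0.05.
p*log(p/q) = 0.4*log(0.4/0.05) = 0.831777.
(1-p)*log((1-p)/(1-q)) = 0.6*log(0.6/0.95) = -0.275719.
D = 0.831777 + -0.275719 = 0.5561

0.5561


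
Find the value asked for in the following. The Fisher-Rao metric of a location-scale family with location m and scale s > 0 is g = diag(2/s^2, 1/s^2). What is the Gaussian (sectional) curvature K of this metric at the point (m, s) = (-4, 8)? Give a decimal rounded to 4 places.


The metric has the form g = (A dm^2 + B ds^2)/s^2 with A = 2, B = 1.
Substitute u = sqrt(A/B)*m: g = B*(du^2 + ds^2)/s^2, i.e. B times the
Poincare upper half-plane metric, which has constant Gaussian curvature -1.
Scaling a 2D metric by a constant c divides the Gaussian curvature by c,
so K = -1/B = -1/(1) = -1.0000 everywhere (the point (m, s) = (-4, 8) is irrelevant:
the curvature is constant).
The requested Gaussian curvature is K = -1.0000.

-1.0000


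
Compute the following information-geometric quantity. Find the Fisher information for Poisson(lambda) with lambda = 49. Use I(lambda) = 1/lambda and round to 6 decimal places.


Fisher information for Poisson: I(lambda) = 1/lambda.
lambda = 49.
I(lambda) = 1/49 = 0.020408

0.020408


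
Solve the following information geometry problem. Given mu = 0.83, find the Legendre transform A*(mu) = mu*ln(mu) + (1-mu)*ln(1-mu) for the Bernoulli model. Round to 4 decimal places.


Legendre transform for Bernoulli:
A*(mu) = mu*log(mu) + (1-mu)*log(1-mu).
mu = 0.83, 1-mu = 0.17.
mu*log(mu) = 0.83*log(0.83) = -0.154654.
(1-mu)*log(1-mu) = 0.17*log(0.17) = -0.301233.
A* = -0.154654 + -0.301233 = -0.4559

-0.4559


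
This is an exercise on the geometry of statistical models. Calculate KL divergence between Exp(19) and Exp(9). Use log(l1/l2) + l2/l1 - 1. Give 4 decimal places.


KL divergence for exponential family:
KL = log(l1/l2) + l2/l1 - 1.
log(19/9) = 0.747214.
9/19 = 0.473684.
KL = 0.747214 + 0.473684 - 1 = 0.2209

0.2209
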